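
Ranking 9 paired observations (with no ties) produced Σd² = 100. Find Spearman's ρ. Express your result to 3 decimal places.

ρ = 1 − 6Σd² / [n(n²−1)] = 1 − 6×100 / (9×80)
  = 1 − 600/720 = 1 − 0.8333 ≈ 0.167

0.167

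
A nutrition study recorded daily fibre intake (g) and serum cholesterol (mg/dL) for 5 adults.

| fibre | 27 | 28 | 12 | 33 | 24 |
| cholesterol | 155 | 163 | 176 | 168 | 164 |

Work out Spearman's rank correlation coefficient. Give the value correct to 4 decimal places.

Rank fibre: 3, 4, 1, 5, 2
Rank cholesterol: 1, 2, 5, 4, 3
d = rank(fibre) − rank(cholesterol): 2, 2, -4, 1, -1; Σd² = 26
ρ = 1 − 6Σd² / [n(n²−1)] = 1 − 6×26 / (5×24) = 1 − 156/120 ≈ -0.3000

-0.3000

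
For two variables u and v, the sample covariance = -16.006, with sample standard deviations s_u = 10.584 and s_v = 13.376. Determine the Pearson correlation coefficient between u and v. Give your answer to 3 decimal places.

-0.113

r = Cov(u,v) / (s_u · s_v) = -16.006 / (10.584 × 13.376)
  = -16.006 / 141.5716 ≈ -0.113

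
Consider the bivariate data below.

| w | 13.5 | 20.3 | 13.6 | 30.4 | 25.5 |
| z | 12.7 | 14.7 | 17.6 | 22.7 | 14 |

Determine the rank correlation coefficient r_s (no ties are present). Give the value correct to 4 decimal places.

0.6000

Rank w: 1, 3, 2, 5, 4
Rank z: 1, 3, 4, 5, 2
d = rank(w) − rank(z): 0, 0, -2, 0, 2; Σd² = 8
ρ = 1 − 6Σd² / [n(n²−1)] = 1 − 6×8 / (5×24) = 1 − 48/120 ≈ 0.6000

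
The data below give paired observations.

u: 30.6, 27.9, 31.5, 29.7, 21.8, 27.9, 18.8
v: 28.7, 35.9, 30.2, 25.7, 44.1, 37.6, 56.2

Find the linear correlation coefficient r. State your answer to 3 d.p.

n = 7, Σu = 188.2, Σv = 258.4, Σu² = 5196.2, Σv² = 10202.04, Σuv = 6661.4
nΣuv − ΣuΣv = 46629.8 − 48630.88 = -2001.08
nΣu² − (Σu)² = 36373.4 − 35419.24 = 954.16; nΣv² − (Σv)² = 71414.28 − 66770.56 = 4643.72
r = -2001.08 / √(954.16 × 4643.72) = -2001.08 / 2104.9589 ≈ -0.951

-0.951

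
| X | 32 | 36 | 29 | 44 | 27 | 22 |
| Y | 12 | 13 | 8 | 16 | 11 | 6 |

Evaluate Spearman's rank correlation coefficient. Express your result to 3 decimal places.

Rank X: 4, 5, 3, 6, 2, 1
Rank Y: 4, 5, 2, 6, 3, 1
d = rank(X) − rank(Y): 0, 0, 1, 0, -1, 0; Σd² = 2
ρ = 1 − 6Σd² / [n(n²−1)] = 1 − 6×2 / (6×35) = 1 − 12/210 ≈ 0.943

0.943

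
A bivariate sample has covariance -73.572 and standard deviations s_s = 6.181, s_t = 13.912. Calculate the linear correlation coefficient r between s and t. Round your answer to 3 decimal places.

r = Cov(s,t) / (s_s · s_t) = -73.572 / (6.181 × 13.912)
  = -73.572 / 85.9901 ≈ -0.856

-0.856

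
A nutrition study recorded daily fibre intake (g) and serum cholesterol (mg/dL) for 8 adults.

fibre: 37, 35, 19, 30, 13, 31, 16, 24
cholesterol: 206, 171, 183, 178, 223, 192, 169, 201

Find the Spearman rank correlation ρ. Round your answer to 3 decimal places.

-0.024

Rank fibre: 8, 7, 3, 5, 1, 6, 2, 4
Rank cholesterol: 7, 2, 4, 3, 8, 5, 1, 6
d = rank(fibre) − rank(cholesterol): 1, 5, -1, 2, -7, 1, 1, -2; Σd² = 86
ρ = 1 − 6Σd² / [n(n²−1)] = 1 − 6×86 / (8×63) = 1 − 516/504 ≈ -0.024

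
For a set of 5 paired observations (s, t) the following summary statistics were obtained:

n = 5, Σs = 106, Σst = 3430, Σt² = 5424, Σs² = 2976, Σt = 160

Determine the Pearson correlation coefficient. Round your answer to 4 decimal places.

r = (nΣst − ΣsΣt) / √[(nΣs² − (Σs)²)(nΣt² − (Σt)²)]
Numerator: 5×3430 − 106×160 = 190
Denominator: √[(14880 − 11236)(27120 − 25600)] = √[3644 × 1520] = 2353.4825
r = 190 / 2353.4825 ≈ 0.0807

0.0807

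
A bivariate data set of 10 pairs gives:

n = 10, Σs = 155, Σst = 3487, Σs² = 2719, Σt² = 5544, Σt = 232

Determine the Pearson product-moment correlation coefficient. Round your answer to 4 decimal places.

-0.4820

r = (nΣst − ΣsΣt) / √[(nΣs² − (Σs)²)(nΣt² − (Σt)²)]
Numerator: 10×3487 − 155×232 = -1090
Denominator: √[(27190 − 24025)(55440 − 53824)] = √[3165 × 1616] = 2261.5570
r = -1090 / 2261.5570 ≈ -0.4820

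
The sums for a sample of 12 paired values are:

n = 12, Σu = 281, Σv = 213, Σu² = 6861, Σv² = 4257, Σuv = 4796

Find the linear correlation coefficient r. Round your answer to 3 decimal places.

r = (nΣuv − ΣuΣv) / √[(nΣu² − (Σu)²)(nΣv² − (Σv)²)]
Numerator: 12×4796 − 281×213 = -2301
Denominator: √[(82332 − 78961)(51084 − 45369)] = √[3371 × 5715] = 4389.2215
r = -2301 / 4389.2215 ≈ -0.524

-0.524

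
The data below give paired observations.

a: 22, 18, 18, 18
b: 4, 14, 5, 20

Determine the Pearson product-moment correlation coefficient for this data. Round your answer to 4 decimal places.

-0.5896

n = 4, Σa = 76, Σb = 43, Σa² = 1456, Σb² = 637, Σab = 790
nΣab − ΣaΣb = 3160 − 3268 = -108
nΣa² − (Σa)² = 5824 − 5776 = 48; nΣb² − (Σb)² = 2548 − 1849 = 699
r = -108 / √(48 × 699) = -108 / 183.1721 ≈ -0.5896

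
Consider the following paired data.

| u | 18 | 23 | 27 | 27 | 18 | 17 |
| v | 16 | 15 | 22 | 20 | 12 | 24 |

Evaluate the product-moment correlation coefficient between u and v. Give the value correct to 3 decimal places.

0.277

n = 6, Σu = 130, Σv = 109, Σu² = 2924, Σv² = 2085, Σuv = 2391
nΣuv − ΣuΣv = 14346 − 14170 = 176
nΣu² − (Σu)² = 17544 − 16900 = 644; nΣv² − (Σv)² = 12510 − 11881 = 629
r = 176 / √(644 × 629) = 176 / 636.4558 ≈ 0.277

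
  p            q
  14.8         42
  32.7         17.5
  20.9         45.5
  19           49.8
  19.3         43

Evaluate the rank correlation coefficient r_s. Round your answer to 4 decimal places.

-0.3000

Rank p: 1, 5, 4, 2, 3
Rank q: 2, 1, 4, 5, 3
d = rank(p) − rank(q): -1, 4, 0, -3, 0; Σd² = 26
ρ = 1 − 6Σd² / [n(n²−1)] = 1 − 6×26 / (5×24) = 1 − 156/120 ≈ -0.3000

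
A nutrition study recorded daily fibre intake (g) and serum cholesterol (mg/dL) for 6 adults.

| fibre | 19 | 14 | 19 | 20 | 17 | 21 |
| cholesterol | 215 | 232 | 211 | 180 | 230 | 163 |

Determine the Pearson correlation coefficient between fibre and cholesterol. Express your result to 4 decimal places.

-0.8414

n = 6, Σx = 110, Σy = 1231, Σx² = 2048, Σy² = 256439, Σxy = 22275
nΣxy − ΣxΣy = 133650 − 135410 = -1760
nΣx² − (Σx)² = 12288 − 12100 = 188; nΣy² − (Σy)² = 1538634 − 1515361 = 23273
r = -1760 / √(188 × 23273) = -1760 / 2091.7275 ≈ -0.8414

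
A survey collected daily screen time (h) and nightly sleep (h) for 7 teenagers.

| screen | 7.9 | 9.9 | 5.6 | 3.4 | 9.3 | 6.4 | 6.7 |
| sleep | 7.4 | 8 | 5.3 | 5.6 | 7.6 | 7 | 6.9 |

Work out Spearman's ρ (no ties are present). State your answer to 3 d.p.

0.929

Rank screen: 5, 7, 2, 1, 6, 3, 4
Rank sleep: 5, 7, 1, 2, 6, 4, 3
d = rank(screen) − rank(sleep): 0, 0, 1, -1, 0, -1, 1; Σd² = 4
ρ = 1 − 6Σd² / [n(n²−1)] = 1 − 6×4 / (7×48) = 1 − 24/336 ≈ 0.929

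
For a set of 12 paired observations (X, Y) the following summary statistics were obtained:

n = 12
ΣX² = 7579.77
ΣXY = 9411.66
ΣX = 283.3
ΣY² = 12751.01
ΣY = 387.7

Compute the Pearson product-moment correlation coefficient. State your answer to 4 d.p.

0.5775

r = (nΣXY − ΣXΣY) / √[(nΣX² − (ΣX)²)(nΣY² − (ΣY)²)]
Numerator: 12×9411.66 − 283.3×387.7 = 3104.51
Denominator: √[(90957.24 − 80258.89)(153012.12 − 150311.29)] = √[10698.35 × 2700.83] = 5375.3534
r = 3104.51 / 5375.3534 ≈ 0.5775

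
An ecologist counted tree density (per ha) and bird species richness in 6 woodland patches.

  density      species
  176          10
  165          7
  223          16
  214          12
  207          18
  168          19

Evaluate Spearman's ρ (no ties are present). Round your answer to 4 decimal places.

0.2571

Rank density: 3, 1, 6, 5, 4, 2
Rank species: 2, 1, 4, 3, 5, 6
d = rank(density) − rank(species): 1, 0, 2, 2, -1, -4; Σd² = 26
ρ = 1 − 6Σd² / [n(n²−1)] = 1 − 6×26 / (6×35) = 1 − 156/210 ≈ 0.2571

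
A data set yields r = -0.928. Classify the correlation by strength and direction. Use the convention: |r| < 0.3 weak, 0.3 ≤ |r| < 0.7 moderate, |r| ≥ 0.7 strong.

strong negative

r = -0.928 < 0 so the relationship is negative.
|r| = 0.928, which falls in the strong range.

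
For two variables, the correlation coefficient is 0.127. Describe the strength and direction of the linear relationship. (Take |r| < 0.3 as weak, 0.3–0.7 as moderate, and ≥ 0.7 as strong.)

r = 0.127 > 0 so the relationship is positive.
|r| = 0.127, which falls in the weak range.

weak positive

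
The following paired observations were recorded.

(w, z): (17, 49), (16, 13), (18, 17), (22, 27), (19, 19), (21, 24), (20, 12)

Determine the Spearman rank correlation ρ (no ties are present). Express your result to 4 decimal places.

0.2143

Rank w: 2, 1, 3, 7, 4, 6, 5
Rank z: 7, 2, 3, 6, 4, 5, 1
d = rank(w) − rank(z): -5, -1, 0, 1, 0, 1, 4; Σd² = 44
ρ = 1 − 6Σd² / [n(n²−1)] = 1 − 6×44 / (7×48) = 1 − 264/336 ≈ 0.2143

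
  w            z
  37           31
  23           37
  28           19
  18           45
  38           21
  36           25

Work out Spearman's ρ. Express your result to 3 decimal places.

Rank w: 5, 2, 3, 1, 6, 4
Rank z: 4, 5, 1, 6, 2, 3
d = rank(w) − rank(z): 1, -3, 2, -5, 4, 1; Σd² = 56
ρ = 1 − 6Σd² / [n(n²−1)] = 1 − 6×56 / (6×35) = 1 − 336/210 ≈ -0.600

-0.600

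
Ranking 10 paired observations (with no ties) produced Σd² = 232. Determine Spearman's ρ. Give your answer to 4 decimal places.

ρ = 1 − 6Σd² / [n(n²−1)] = 1 − 6×232 / (10×99)
  = 1 − 1392/990 = 1 − 1.40606 ≈ -0.4061

-0.4061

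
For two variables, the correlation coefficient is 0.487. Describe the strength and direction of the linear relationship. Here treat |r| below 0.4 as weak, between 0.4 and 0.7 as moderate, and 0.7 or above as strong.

moderate positive

r = 0.487 > 0 so the relationship is positive.
|r| = 0.487, which falls in the moderate range.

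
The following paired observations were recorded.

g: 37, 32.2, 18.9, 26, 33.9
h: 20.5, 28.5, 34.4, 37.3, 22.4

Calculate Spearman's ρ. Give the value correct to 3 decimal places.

-0.900

Rank g: 5, 3, 1, 2, 4
Rank h: 1, 3, 4, 5, 2
d = rank(g) − rank(h): 4, 0, -3, -3, 2; Σd² = 38
ρ = 1 − 6Σd² / [n(n²−1)] = 1 − 6×38 / (5×24) = 1 − 228/120 ≈ -0.900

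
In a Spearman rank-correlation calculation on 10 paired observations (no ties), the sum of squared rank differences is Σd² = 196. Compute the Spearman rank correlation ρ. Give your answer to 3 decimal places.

ρ = 1 − 6Σd² / [n(n²−1)] = 1 − 6×196 / (10×99)
  = 1 − 1176/990 = 1 − 1.1879 ≈ -0.188

-0.188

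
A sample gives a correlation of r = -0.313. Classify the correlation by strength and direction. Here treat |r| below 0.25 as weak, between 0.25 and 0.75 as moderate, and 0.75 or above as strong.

r = -0.313 < 0 so the relationship is negative.
|r| = 0.313, which falls in the moderate range.

moderate negative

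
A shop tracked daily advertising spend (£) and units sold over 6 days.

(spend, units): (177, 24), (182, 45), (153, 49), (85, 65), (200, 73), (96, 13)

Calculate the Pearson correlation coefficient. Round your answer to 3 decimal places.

0.231

n = 6, Σx = 893, Σy = 269, Σx² = 144303, Σy² = 14725, Σxy = 41308
nΣxy − ΣxΣy = 247848 − 240217 = 7631
nΣx² − (Σx)² = 865818 − 797449 = 68369; nΣy² − (Σy)² = 88350 − 72361 = 15989
r = 7631 / √(68369 × 15989) = 7631 / 33062.8483 ≈ 0.231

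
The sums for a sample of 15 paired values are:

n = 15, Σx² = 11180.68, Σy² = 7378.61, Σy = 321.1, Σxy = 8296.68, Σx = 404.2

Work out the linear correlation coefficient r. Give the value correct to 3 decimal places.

r = (nΣxy − ΣxΣy) / √[(nΣx² − (Σx)²)(nΣy² − (Σy)²)]
Numerator: 15×8296.68 − 404.2×321.1 = -5338.42
Denominator: √[(167710.2 − 163377.64)(110679.15 − 103105.21)] = √[4332.56 × 7573.94] = 5728.3985
r = -5338.42 / 5728.3985 ≈ -0.932

-0.932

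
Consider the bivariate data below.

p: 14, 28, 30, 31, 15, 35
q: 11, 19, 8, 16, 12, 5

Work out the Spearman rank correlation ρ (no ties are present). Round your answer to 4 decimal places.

-0.3143

Rank p: 1, 3, 4, 5, 2, 6
Rank q: 3, 6, 2, 5, 4, 1
d = rank(p) − rank(q): -2, -3, 2, 0, -2, 5; Σd² = 46
ρ = 1 − 6Σd² / [n(n²−1)] = 1 − 6×46 / (6×35) = 1 − 276/210 ≈ -0.3143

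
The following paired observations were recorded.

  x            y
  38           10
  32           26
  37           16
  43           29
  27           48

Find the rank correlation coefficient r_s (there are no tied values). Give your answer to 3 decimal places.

Rank x: 4, 2, 3, 5, 1
Rank y: 1, 3, 2, 4, 5
d = rank(x) − rank(y): 3, -1, 1, 1, -4; Σd² = 28
ρ = 1 − 6Σd² / [n(n²−1)] = 1 − 6×28 / (5×24) = 1 − 168/120 ≈ -0.400

-0.400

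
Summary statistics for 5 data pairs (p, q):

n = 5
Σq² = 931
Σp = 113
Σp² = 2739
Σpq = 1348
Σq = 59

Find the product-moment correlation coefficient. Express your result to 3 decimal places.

r = (nΣpq − ΣpΣq) / √[(nΣp² − (Σp)²)(nΣq² − (Σq)²)]
Numerator: 5×1348 − 113×59 = 73
Denominator: √[(13695 − 12769)(4655 − 3481)] = √[926 × 1174] = 1042.6524
r = 73 / 1042.6524 ≈ 0.070

0.070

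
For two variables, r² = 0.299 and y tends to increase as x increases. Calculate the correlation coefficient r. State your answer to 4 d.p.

0.5468

|r| = √0.299 = 0.5468
The association is positive, so r = 0.5468.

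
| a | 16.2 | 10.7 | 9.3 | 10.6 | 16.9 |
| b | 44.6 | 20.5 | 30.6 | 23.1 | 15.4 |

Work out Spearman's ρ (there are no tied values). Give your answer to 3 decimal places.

Rank a: 4, 3, 1, 2, 5
Rank b: 5, 2, 4, 3, 1
d = rank(a) − rank(b): -1, 1, -3, -1, 4; Σd² = 28
ρ = 1 − 6Σd² / [n(n²−1)] = 1 − 6×28 / (5×24) = 1 − 168/120 ≈ -0.400

-0.400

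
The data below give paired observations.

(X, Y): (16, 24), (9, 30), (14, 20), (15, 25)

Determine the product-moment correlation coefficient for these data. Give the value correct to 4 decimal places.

-0.7168

n = 4, ΣX = 54, ΣY = 99, ΣX² = 758, ΣY² = 2501, ΣXY = 1309
nΣXY − ΣXΣY = 5236 − 5346 = -110
nΣX² − (ΣX)² = 3032 − 2916 = 116; nΣY² − (ΣY)² = 10004 − 9801 = 203
r = -110 / √(116 × 203) = -110 / 153.4536 ≈ -0.7168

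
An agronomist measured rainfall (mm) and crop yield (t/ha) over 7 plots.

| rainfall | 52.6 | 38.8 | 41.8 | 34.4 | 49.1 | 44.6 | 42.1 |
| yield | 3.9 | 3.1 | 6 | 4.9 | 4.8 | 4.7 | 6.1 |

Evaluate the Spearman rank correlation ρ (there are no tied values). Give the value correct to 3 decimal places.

-0.214

Rank rainfall: 7, 2, 3, 1, 6, 5, 4
Rank yield: 2, 1, 6, 5, 4, 3, 7
d = rank(rainfall) − rank(yield): 5, 1, -3, -4, 2, 2, -3; Σd² = 68
ρ = 1 − 6Σd² / [n(n²−1)] = 1 − 6×68 / (7×48) = 1 − 408/336 ≈ -0.214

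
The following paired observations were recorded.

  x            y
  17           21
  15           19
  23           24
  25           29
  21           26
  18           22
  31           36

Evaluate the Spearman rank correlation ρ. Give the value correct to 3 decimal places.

0.964

Rank x: 2, 1, 5, 6, 4, 3, 7
Rank y: 2, 1, 4, 6, 5, 3, 7
d = rank(x) − rank(y): 0, 0, 1, 0, -1, 0, 0; Σd² = 2
ρ = 1 − 6Σd² / [n(n²−1)] = 1 − 6×2 / (7×48) = 1 − 12/336 ≈ 0.964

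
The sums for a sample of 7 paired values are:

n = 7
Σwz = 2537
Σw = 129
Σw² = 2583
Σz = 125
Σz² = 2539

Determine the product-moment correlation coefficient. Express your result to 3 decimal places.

0.929

r = (nΣwz − ΣwΣz) / √[(nΣw² − (Σw)²)(nΣz² − (Σz)²)]
Numerator: 7×2537 − 129×125 = 1634
Denominator: √[(18081 − 16641)(17773 − 15625)] = √[1440 × 2148] = 1758.7268
r = 1634 / 1758.7268 ≈ 0.929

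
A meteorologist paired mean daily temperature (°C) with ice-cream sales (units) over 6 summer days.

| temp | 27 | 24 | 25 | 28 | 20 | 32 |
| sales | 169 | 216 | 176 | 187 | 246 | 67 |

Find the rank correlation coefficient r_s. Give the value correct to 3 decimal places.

-0.829

Rank temp: 4, 2, 3, 5, 1, 6
Rank sales: 2, 5, 3, 4, 6, 1
d = rank(temp) − rank(sales): 2, -3, 0, 1, -5, 5; Σd² = 64
ρ = 1 − 6Σd² / [n(n²−1)] = 1 − 6×64 / (6×35) = 1 − 384/210 ≈ -0.829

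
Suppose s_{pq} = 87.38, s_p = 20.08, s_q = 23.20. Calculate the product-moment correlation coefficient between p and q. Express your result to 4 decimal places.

r = Cov(p,q) / (s_p · s_q) = 87.38 / (20.08 × 23.20)
  = 87.38 / 465.8560 ≈ 0.1876

0.1876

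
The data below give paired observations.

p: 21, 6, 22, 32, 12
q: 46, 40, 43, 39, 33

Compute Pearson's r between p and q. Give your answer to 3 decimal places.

0.295

n = 5, Σp = 93, Σq = 201, Σp² = 2129, Σq² = 8175, Σpq = 3796
nΣpq − ΣpΣq = 18980 − 18693 = 287
nΣp² − (Σp)² = 10645 − 8649 = 1996; nΣq² − (Σq)² = 40875 − 40401 = 474
r = 287 / √(1996 × 474) = 287 / 972.6788 ≈ 0.295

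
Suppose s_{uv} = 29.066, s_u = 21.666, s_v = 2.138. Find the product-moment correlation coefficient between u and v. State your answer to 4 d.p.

r = Cov(u,v) / (s_u · s_v) = 29.066 / (21.666 × 2.138)
  = 29.066 / 46.3219 ≈ 0.6275

0.6275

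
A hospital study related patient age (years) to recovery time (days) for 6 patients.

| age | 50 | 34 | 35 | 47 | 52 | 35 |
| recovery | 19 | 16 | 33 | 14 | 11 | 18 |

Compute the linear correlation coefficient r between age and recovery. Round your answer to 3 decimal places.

n = 6, Σx = 253, Σy = 111, Σx² = 11019, Σy² = 2347, Σxy = 4509
nΣxy − ΣxΣy = 27054 − 28083 = -1029
nΣx² − (Σx)² = 66114 − 64009 = 2105; nΣy² − (Σy)² = 14082 − 12321 = 1761
r = -1029 / √(2105 × 1761) = -1029 / 1925.3324 ≈ -0.534

-0.534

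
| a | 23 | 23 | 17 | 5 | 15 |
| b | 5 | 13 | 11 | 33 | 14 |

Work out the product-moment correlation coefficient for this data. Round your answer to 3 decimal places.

-0.915

n = 5, Σa = 83, Σb = 76, Σa² = 1597, Σb² = 1600, Σab = 976
nΣab − ΣaΣb = 4880 − 6308 = -1428
nΣa² − (Σa)² = 7985 − 6889 = 1096; nΣb² − (Σb)² = 8000 − 5776 = 2224
r = -1428 / √(1096 × 2224) = -1428 / 1561.2508 ≈ -0.915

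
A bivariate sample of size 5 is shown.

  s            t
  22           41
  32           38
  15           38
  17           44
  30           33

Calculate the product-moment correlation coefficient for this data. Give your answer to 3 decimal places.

n = 5, Σs = 116, Σt = 194, Σs² = 2922, Σt² = 7594, Σst = 4426
nΣst − ΣsΣt = 22130 − 22504 = -374
nΣs² − (Σs)² = 14610 − 13456 = 1154; nΣt² − (Σt)² = 37970 − 37636 = 334
r = -374 / √(1154 × 334) = -374 / 620.8349 ≈ -0.602

-0.602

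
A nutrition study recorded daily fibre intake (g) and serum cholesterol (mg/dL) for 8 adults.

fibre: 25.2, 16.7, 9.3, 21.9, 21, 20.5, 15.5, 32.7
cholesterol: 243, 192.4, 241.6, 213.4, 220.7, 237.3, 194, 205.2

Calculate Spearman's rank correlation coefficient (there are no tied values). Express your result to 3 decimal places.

Rank fibre: 7, 3, 1, 6, 5, 4, 2, 8
Rank cholesterol: 8, 1, 7, 4, 5, 6, 2, 3
d = rank(fibre) − rank(cholesterol): -1, 2, -6, 2, 0, -2, 0, 5; Σd² = 74
ρ = 1 − 6Σd² / [n(n²−1)] = 1 − 6×74 / (8×63) = 1 − 444/504 ≈ 0.119

0.119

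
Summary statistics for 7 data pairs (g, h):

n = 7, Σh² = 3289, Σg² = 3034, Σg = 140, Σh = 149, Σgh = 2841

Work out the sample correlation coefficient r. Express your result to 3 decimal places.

r = (nΣgh − ΣgΣh) / √[(nΣg² − (Σg)²)(nΣh² − (Σh)²)]
Numerator: 7×2841 − 140×149 = -973
Denominator: √[(21238 − 19600)(23023 − 22201)] = √[1638 × 822] = 1160.3603
r = -973 / 1160.3603 ≈ -0.839

-0.839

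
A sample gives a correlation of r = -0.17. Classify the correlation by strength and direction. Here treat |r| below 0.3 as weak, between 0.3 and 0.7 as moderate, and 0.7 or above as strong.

weak negative

r = -0.17 < 0 so the relationship is negative.
|r| = 0.17, which falls in the weak range.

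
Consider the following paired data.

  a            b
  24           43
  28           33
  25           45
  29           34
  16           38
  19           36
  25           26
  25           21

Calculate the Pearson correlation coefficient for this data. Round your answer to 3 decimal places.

-0.226

n = 8, Σa = 191, Σb = 276, Σa² = 4693, Σb² = 9976, Σab = 6534
nΣab − ΣaΣb = 52272 − 52716 = -444
nΣa² − (Σa)² = 37544 − 36481 = 1063; nΣb² − (Σb)² = 79808 − 76176 = 3632
r = -444 / √(1063 × 3632) = -444 / 1964.8959 ≈ -0.226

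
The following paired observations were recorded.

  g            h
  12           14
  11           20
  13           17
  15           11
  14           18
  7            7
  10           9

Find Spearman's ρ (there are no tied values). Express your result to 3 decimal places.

0.429

Rank g: 4, 3, 5, 7, 6, 1, 2
Rank h: 4, 7, 5, 3, 6, 1, 2
d = rank(g) − rank(h): 0, -4, 0, 4, 0, 0, 0; Σd² = 32
ρ = 1 − 6Σd² / [n(n²−1)] = 1 − 6×32 / (7×48) = 1 − 192/336 ≈ 0.429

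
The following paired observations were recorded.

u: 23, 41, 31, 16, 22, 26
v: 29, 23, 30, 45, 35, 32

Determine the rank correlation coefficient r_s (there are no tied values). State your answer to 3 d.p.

-0.829

Rank u: 3, 6, 5, 1, 2, 4
Rank v: 2, 1, 3, 6, 5, 4
d = rank(u) − rank(v): 1, 5, 2, -5, -3, 0; Σd² = 64
ρ = 1 − 6Σd² / [n(n²−1)] = 1 − 6×64 / (6×35) = 1 − 384/210 ≈ -0.829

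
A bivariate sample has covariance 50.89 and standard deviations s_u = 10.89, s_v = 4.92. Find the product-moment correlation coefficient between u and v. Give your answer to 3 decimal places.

0.950

r = Cov(u,v) / (s_u · s_v) = 50.89 / (10.89 × 4.92)
  = 50.89 / 53.5788 ≈ 0.950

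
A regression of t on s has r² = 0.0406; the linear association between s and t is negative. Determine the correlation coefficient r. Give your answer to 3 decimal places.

-0.201

|r| = √0.0406 = 0.201
The association is negative, so r = −0.201.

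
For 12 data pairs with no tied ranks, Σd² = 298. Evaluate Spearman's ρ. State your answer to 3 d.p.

-0.042

ρ = 1 − 6Σd² / [n(n²−1)] = 1 − 6×298 / (12×143)
  = 1 − 1788/1716 = 1 − 1.0420 ≈ -0.042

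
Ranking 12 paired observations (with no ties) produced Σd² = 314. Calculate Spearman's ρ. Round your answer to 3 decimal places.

-0.098

ρ = 1 − 6Σd² / [n(n²−1)] = 1 − 6×314 / (12×143)
  = 1 − 1884/1716 = 1 − 1.0979 ≈ -0.098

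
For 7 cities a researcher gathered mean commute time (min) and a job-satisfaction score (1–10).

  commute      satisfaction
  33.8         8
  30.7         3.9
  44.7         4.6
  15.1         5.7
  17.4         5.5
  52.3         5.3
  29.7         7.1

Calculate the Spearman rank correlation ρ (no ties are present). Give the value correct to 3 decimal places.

Rank commute: 5, 4, 6, 1, 2, 7, 3
Rank satisfaction: 7, 1, 2, 5, 4, 3, 6
d = rank(commute) − rank(satisfaction): -2, 3, 4, -4, -2, 4, -3; Σd² = 74
ρ = 1 − 6Σd² / [n(n²−1)] = 1 − 6×74 / (7×48) = 1 − 444/336 ≈ -0.321

-0.321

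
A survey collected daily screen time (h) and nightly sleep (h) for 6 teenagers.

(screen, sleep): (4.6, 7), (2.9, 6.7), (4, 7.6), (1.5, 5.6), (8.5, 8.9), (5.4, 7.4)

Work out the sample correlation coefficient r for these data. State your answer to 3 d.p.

0.948

n = 6, Σx = 26.9, Σy = 43.2, Σx² = 149.23, Σy² = 316.98, Σxy = 206.04
nΣxy − ΣxΣy = 1236.24 − 1162.08 = 74.16
nΣx² − (Σx)² = 895.38 − 723.61 = 171.77; nΣy² − (Σy)² = 1901.88 − 1866.24 = 35.64
r = 74.16 / √(171.77 × 35.64) = 74.16 / 78.2425 ≈ 0.948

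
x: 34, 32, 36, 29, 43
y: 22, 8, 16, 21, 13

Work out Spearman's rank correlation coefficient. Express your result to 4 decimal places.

Rank x: 3, 2, 4, 1, 5
Rank y: 5, 1, 3, 4, 2
d = rank(x) − rank(y): -2, 1, 1, -3, 3; Σd² = 24
ρ = 1 − 6Σd² / [n(n²−1)] = 1 − 6×24 / (5×24) = 1 − 144/120 ≈ -0.2000

-0.2000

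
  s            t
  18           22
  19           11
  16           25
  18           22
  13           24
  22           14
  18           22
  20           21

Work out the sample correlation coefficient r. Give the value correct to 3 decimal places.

-0.660

n = 8, Σs = 144, Σt = 161, Σs² = 2642, Σt² = 3411, Σst = 2837
nΣst − ΣsΣt = 22696 − 23184 = -488
nΣs² − (Σs)² = 21136 − 20736 = 400; nΣt² − (Σt)² = 27288 − 25921 = 1367
r = -488 / √(400 × 1367) = -488 / 739.4593 ≈ -0.660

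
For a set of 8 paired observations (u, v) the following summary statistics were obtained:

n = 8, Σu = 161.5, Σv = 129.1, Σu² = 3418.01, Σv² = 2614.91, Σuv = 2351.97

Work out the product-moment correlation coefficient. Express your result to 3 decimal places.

r = (nΣuv − ΣuΣv) / √[(nΣu² − (Σu)²)(nΣv² − (Σv)²)]
Numerator: 8×2351.97 − 161.5×129.1 = -2033.89
Denominator: √[(27344.08 − 26082.25)(20919.28 − 16666.81)] = √[1261.83 × 4252.47] = 2316.4400
r = -2033.89 / 2316.4400 ≈ -0.878

-0.878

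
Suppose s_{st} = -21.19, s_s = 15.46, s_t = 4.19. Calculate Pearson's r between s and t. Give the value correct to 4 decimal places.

-0.3271

r = Cov(s,t) / (s_s · s_t) = -21.19 / (15.46 × 4.19)
  = -21.19 / 64.7774 ≈ -0.3271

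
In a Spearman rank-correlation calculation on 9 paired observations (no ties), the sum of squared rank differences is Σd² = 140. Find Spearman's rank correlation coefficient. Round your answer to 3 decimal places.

ρ = 1 − 6Σd² / [n(n²−1)] = 1 − 6×140 / (9×80)
  = 1 − 840/720 = 1 − 1.1667 ≈ -0.167

-0.167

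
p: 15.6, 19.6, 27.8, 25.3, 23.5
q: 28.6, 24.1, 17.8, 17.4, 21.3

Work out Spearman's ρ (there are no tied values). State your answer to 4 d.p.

-0.9000

Rank p: 1, 2, 5, 4, 3
Rank q: 5, 4, 2, 1, 3
d = rank(p) − rank(q): -4, -2, 3, 3, 0; Σd² = 38
ρ = 1 − 6Σd² / [n(n²−1)] = 1 − 6×38 / (5×24) = 1 − 228/120 ≈ -0.9000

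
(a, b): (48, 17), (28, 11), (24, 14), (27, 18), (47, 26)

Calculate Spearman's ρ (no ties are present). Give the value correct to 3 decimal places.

Rank a: 5, 3, 1, 2, 4
Rank b: 3, 1, 2, 4, 5
d = rank(a) − rank(b): 2, 2, -1, -2, -1; Σd² = 14
ρ = 1 − 6Σd² / [n(n²−1)] = 1 − 6×14 / (5×24) = 1 − 84/120 ≈ 0.300

0.300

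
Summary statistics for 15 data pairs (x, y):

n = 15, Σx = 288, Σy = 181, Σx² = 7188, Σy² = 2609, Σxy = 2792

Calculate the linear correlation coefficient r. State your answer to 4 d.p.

r = (nΣxy − ΣxΣy) / √[(nΣx² − (Σx)²)(nΣy² − (Σy)²)]
Numerator: 15×2792 − 288×181 = -10248
Denominator: √[(107820 − 82944)(39135 − 32761)] = √[24876 × 6374] = 12592.0461
r = -10248 / 12592.0461 ≈ -0.8138

-0.8138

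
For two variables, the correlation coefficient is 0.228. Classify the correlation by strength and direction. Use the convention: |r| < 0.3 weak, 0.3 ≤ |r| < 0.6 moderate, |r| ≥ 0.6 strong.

weak positive

r = 0.228 > 0 so the relationship is positive.
|r| = 0.228, which falls in the weak range.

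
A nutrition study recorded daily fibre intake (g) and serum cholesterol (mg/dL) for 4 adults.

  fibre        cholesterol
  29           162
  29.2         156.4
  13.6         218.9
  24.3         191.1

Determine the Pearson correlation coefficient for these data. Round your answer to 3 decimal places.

n = 4, Σx = 96.1, Σy = 728.4, Σx² = 2469.09, Σy² = 135141.38, Σxy = 16885.65
nΣxy − ΣxΣy = 67542.6 − 69999.24 = -2456.64
nΣx² − (Σx)² = 9876.36 − 9235.21 = 641.15; nΣy² − (Σy)² = 540565.52 − 530566.56 = 9998.96
r = -2456.64 / √(641.15 × 9998.96) = -2456.64 / 2531.9623 ≈ -0.970

-0.970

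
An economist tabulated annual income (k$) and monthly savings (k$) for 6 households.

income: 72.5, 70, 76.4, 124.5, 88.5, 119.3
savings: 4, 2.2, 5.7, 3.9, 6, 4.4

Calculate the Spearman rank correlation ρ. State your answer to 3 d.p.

0.257

Rank income: 2, 1, 3, 6, 4, 5
Rank savings: 3, 1, 5, 2, 6, 4
d = rank(income) − rank(savings): -1, 0, -2, 4, -2, 1; Σd² = 26
ρ = 1 − 6Σd² / [n(n²−1)] = 1 − 6×26 / (6×35) = 1 − 156/210 ≈ 0.257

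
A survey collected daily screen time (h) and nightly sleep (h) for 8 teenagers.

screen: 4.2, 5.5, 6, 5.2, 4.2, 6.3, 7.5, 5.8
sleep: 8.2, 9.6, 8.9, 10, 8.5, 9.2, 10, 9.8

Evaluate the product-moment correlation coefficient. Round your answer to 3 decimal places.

0.671

n = 8, Σx = 44.7, Σy = 74.2, Σx² = 258.15, Σy² = 691.54, Σxy = 418.14
nΣxy − ΣxΣy = 3345.12 − 3316.74 = 28.38
nΣx² − (Σx)² = 2065.2 − 1998.09 = 67.11; nΣy² − (Σy)² = 5532.32 − 5505.64 = 26.68
r = 28.38 / √(67.11 × 26.68) = 28.38 / 42.3142 ≈ 0.671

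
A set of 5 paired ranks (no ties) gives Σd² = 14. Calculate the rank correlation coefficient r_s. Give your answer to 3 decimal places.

ρ = 1 − 6Σd² / [n(n²−1)] = 1 − 6×14 / (5×24)
  = 1 − 84/120 = 1 − 0.7000 ≈ 0.300

0.300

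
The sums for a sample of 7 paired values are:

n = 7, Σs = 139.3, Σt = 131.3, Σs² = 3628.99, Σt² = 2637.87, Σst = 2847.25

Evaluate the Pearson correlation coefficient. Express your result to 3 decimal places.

0.605

r = (nΣst − ΣsΣt) / √[(nΣs² − (Σs)²)(nΣt² − (Σt)²)]
Numerator: 7×2847.25 − 139.3×131.3 = 1640.66
Denominator: √[(25402.93 − 19404.49)(18465.09 − 17239.69)] = √[5998.44 × 1225.4] = 2711.1784
r = 1640.66 / 2711.1784 ≈ 0.605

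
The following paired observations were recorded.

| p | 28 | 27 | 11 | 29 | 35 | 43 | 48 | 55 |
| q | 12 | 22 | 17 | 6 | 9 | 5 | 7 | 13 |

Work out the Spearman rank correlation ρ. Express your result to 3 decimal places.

Rank p: 3, 2, 1, 4, 5, 6, 7, 8
Rank q: 5, 8, 7, 2, 4, 1, 3, 6
d = rank(p) − rank(q): -2, -6, -6, 2, 1, 5, 4, 2; Σd² = 126
ρ = 1 − 6Σd² / [n(n²−1)] = 1 − 6×126 / (8×63) = 1 − 756/504 ≈ -0.500

-0.500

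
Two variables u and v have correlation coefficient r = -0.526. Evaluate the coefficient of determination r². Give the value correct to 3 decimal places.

r² = (-0.526)² = 0.277

0.277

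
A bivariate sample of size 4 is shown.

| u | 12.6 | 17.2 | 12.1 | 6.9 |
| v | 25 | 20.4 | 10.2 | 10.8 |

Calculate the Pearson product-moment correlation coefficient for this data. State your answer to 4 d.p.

n = 4, Σu = 48.8, Σv = 66.4, Σu² = 648.62, Σv² = 1261.84, Σuv = 863.82
nΣuv − ΣuΣv = 3455.28 − 3240.32 = 214.96
nΣu² − (Σu)² = 2594.48 − 2381.44 = 213.04; nΣv² − (Σv)² = 5047.36 − 4408.96 = 638.4
r = 214.96 / √(213.04 × 638.4) = 214.96 / 368.7882 ≈ 0.5829

0.5829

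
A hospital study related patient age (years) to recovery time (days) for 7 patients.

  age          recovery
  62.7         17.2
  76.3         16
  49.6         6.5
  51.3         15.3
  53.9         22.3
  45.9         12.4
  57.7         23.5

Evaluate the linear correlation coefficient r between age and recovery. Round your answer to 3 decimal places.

0.302

n = 7, Σx = 397.4, Σy = 113.2, Σx² = 23186.14, Σy² = 2031.48, Σxy = 6533.61
nΣxy − ΣxΣy = 45735.27 − 44985.68 = 749.59
nΣx² − (Σx)² = 162302.98 − 157926.76 = 4376.22; nΣy² − (Σy)² = 14220.36 − 12814.24 = 1406.12
r = 749.59 / √(4376.22 × 1406.12) = 749.59 / 2480.6230 ≈ 0.302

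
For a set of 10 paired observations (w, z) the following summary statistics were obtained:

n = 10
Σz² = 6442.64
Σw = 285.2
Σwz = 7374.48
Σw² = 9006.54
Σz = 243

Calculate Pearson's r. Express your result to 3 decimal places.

r = (nΣwz − ΣwΣz) / √[(nΣw² − (Σw)²)(nΣz² − (Σz)²)]
Numerator: 10×7374.48 − 285.2×243 = 4441.2
Denominator: √[(90065.4 − 81339.04)(64426.4 − 59049)] = √[8726.36 × 5377.4] = 6850.1918
r = 4441.2 / 6850.1918 ≈ 0.648

0.648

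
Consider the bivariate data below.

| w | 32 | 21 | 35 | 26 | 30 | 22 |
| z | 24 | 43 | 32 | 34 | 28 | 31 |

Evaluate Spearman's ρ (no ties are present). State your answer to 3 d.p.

-0.543

Rank w: 5, 1, 6, 3, 4, 2
Rank z: 1, 6, 4, 5, 2, 3
d = rank(w) − rank(z): 4, -5, 2, -2, 2, -1; Σd² = 54
ρ = 1 − 6Σd² / [n(n²−1)] = 1 − 6×54 / (6×35) = 1 − 324/210 ≈ -0.543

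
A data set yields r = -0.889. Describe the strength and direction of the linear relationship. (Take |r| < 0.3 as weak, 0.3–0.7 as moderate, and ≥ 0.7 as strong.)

r = -0.889 < 0 so the relationship is negative.
|r| = 0.889, which falls in the strong range.

strong negative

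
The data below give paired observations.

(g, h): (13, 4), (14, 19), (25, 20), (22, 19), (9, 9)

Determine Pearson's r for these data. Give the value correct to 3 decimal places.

n = 5, Σg = 83, Σh = 71, Σg² = 1555, Σh² = 1219, Σgh = 1317
nΣgh − ΣgΣh = 6585 − 5893 = 692
nΣg² − (Σg)² = 7775 − 6889 = 886; nΣh² − (Σh)² = 6095 − 5041 = 1054
r = 692 / √(886 × 1054) = 692 / 966.3560 ≈ 0.716

0.716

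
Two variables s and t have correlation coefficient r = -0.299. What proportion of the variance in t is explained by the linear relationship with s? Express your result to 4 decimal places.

0.0894

r² = (-0.299)² = 0.0894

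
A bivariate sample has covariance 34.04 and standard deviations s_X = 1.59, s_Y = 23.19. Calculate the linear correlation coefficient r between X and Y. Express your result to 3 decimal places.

r = Cov(X,Y) / (s_X · s_Y) = 34.04 / (1.59 × 23.19)
  = 34.04 / 36.8721 ≈ 0.923

0.923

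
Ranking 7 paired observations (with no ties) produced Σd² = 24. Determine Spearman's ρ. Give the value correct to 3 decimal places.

ρ = 1 − 6Σd² / [n(n²−1)] = 1 − 6×24 / (7×48)
  = 1 − 144/336 = 1 − 0.4286 ≈ 0.571

0.571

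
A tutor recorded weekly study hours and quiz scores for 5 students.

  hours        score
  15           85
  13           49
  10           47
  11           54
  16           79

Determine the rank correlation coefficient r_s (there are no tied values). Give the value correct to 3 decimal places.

Rank hours: 4, 3, 1, 2, 5
Rank score: 5, 2, 1, 3, 4
d = rank(hours) − rank(score): -1, 1, 0, -1, 1; Σd² = 4
ρ = 1 − 6Σd² / [n(n²−1)] = 1 − 6×4 / (5×24) = 1 − 24/120 ≈ 0.800

0.800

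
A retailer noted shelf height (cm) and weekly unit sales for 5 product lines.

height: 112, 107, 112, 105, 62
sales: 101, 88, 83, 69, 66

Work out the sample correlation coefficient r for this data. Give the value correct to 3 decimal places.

n = 5, Σx = 498, Σy = 407, Σx² = 51406, Σy² = 33951, Σxy = 41361
nΣxy − ΣxΣy = 206805 − 202686 = 4119
nΣx² − (Σx)² = 257030 − 248004 = 9026; nΣy² − (Σy)² = 169755 − 165649 = 4106
r = 4119 / √(9026 × 4106) = 4119 / 6087.7546 ≈ 0.677

0.677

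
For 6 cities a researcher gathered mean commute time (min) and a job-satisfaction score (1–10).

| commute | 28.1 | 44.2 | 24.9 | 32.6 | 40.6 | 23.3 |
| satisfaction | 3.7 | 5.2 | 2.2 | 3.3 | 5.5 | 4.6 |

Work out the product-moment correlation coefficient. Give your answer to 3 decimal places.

0.669

n = 6, Σx = 193.7, Σy = 24.5, Σx² = 6617.27, Σy² = 107.87, Σxy = 826.65
nΣxy − ΣxΣy = 4959.9 − 4745.65 = 214.25
nΣx² − (Σx)² = 39703.62 − 37519.69 = 2183.93; nΣy² − (Σy)² = 647.22 − 600.25 = 46.97
r = 214.25 / √(2183.93 × 46.97) = 214.25 / 320.2799 ≈ 0.669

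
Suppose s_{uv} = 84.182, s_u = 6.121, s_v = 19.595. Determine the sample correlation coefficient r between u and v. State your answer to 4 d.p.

0.7019

r = Cov(u,v) / (s_u · s_v) = 84.182 / (6.121 × 19.595)
  = 84.182 / 119.9410 ≈ 0.7019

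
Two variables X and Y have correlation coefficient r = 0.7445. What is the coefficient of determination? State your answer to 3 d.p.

0.554

r² = (0.7445)² = 0.554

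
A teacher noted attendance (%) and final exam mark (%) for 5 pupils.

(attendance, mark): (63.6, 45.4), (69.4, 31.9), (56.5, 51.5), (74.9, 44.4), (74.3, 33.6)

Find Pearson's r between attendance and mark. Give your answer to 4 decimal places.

-0.6787

n = 5, Σx = 338.7, Σy = 206.8, Σx² = 23184.07, Σy² = 8831.34, Σxy = 13833.09
nΣxy − ΣxΣy = 69165.45 − 70043.16 = -877.71
nΣx² − (Σx)² = 115920.35 − 114717.69 = 1202.66; nΣy² − (Σy)² = 44156.7 − 42766.24 = 1390.46
r = -877.71 / √(1202.66 × 1390.46) = -877.71 / 1293.1553 ≈ -0.6787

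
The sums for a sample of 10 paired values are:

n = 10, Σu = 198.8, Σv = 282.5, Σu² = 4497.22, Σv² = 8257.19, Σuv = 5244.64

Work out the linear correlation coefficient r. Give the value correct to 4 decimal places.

-0.9567

r = (nΣuv − ΣuΣv) / √[(nΣu² − (Σu)²)(nΣv² − (Σv)²)]
Numerator: 10×5244.64 − 198.8×282.5 = -3714.6
Denominator: √[(44972.2 − 39521.44)(82571.9 − 79806.25)] = √[5450.76 × 2765.65] = 3882.6401
r = -3714.6 / 3882.6401 ≈ -0.9567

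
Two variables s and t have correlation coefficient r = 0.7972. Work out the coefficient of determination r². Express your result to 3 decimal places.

0.636

r² = (0.7972)² = 0.636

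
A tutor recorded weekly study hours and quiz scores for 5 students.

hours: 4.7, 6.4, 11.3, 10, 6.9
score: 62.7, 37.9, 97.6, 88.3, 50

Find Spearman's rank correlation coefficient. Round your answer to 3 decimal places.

Rank hours: 1, 2, 5, 4, 3
Rank score: 3, 1, 5, 4, 2
d = rank(hours) − rank(score): -2, 1, 0, 0, 1; Σd² = 6
ρ = 1 − 6Σd² / [n(n²−1)] = 1 − 6×6 / (5×24) = 1 − 36/120 ≈ 0.700

0.700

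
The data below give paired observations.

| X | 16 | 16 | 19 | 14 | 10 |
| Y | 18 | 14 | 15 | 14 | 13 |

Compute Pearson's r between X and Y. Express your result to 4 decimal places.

0.5094

n = 5, ΣX = 75, ΣY = 74, ΣX² = 1169, ΣY² = 1110, ΣXY = 1123
nΣXY − ΣXΣY = 5615 − 5550 = 65
nΣX² − (ΣX)² = 5845 − 5625 = 220; nΣY² − (ΣY)² = 5550 − 5476 = 74
r = 65 / √(220 × 74) = 65 / 127.5931 ≈ 0.5094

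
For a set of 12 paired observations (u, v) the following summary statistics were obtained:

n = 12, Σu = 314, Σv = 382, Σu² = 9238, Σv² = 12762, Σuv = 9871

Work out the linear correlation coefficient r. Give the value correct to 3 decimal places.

-0.159

r = (nΣuv − ΣuΣv) / √[(nΣu² − (Σu)²)(nΣv² − (Σv)²)]
Numerator: 12×9871 − 314×382 = -1496
Denominator: √[(110856 − 98596)(153144 − 145924)] = √[12260 × 7220] = 9408.3580
r = -1496 / 9408.3580 ≈ -0.159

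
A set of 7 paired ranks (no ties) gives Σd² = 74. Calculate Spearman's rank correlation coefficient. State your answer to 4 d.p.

ρ = 1 − 6Σd² / [n(n²−1)] = 1 − 6×74 / (7×48)
  = 1 − 444/336 = 1 − 1.32143 ≈ -0.3214

-0.3214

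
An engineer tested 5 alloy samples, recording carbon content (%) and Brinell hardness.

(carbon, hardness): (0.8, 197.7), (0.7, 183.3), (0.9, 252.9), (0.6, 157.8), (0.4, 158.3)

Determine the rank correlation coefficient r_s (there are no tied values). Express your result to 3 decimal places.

0.900

Rank carbon: 4, 3, 5, 2, 1
Rank hardness: 4, 3, 5, 1, 2
d = rank(carbon) − rank(hardness): 0, 0, 0, 1, -1; Σd² = 2
ρ = 1 − 6Σd² / [n(n²−1)] = 1 − 6×2 / (5×24) = 1 − 12/120 ≈ 0.900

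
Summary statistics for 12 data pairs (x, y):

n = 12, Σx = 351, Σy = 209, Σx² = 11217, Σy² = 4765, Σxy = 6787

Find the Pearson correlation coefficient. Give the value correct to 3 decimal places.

r = (nΣxy − ΣxΣy) / √[(nΣx² − (Σx)²)(nΣy² − (Σy)²)]
Numerator: 12×6787 − 351×209 = 8085
Denominator: √[(134604 − 123201)(57180 − 43681)] = √[11403 × 13499] = 12406.8166
r = 8085 / 12406.8166 ≈ 0.652

0.652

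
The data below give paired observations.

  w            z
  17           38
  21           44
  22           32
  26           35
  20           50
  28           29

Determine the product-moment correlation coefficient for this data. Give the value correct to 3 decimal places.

-0.609

n = 6, Σw = 134, Σz = 228, Σw² = 3074, Σz² = 8970, Σwz = 4996
nΣwz − ΣwΣz = 29976 − 30552 = -576
nΣw² − (Σw)² = 18444 − 17956 = 488; nΣz² − (Σz)² = 53820 − 51984 = 1836
r = -576 / √(488 × 1836) = -576 / 946.5559 ≈ -0.609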